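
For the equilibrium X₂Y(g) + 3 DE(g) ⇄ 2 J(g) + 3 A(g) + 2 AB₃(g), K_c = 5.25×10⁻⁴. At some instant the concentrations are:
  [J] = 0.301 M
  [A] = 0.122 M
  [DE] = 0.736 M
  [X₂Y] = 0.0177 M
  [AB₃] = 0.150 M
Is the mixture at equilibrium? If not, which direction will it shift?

yes, at equilibrium

Q_c = [J]²·[A]³·[AB₃]² / ([X₂Y]·[DE]³) = (0.301)²·(0.122)³·(0.150)² / ((0.0177)·(0.736)³) = 5.25×10⁻⁴
Q_c = 5.25×10⁻⁴ = K_c; the system is at equilibrium.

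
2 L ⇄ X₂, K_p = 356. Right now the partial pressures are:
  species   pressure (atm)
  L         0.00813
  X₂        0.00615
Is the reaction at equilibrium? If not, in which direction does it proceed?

Q_p = P(X₂) / P(L)² = (0.00615) / (0.00813)² = 93.0
Q_p = 93.0 < K_p = 356, so the forward reaction proceeds.

forward (toward products)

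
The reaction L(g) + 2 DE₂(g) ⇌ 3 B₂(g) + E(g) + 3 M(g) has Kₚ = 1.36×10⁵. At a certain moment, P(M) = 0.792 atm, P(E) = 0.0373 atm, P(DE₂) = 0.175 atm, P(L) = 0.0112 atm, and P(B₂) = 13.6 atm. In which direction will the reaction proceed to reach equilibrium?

Qₚ = P(B₂)³·P(E)·P(M)³ / (P(L)·P(DE₂)²) = (13.6)³·(0.0373)·(0.792)³ / ((0.0112)·(0.175)²) = 1.36×10⁵
Qₚ = 1.36×10⁵ = Kₚ, so the system is already at equilibrium.

neither direction; the system is at equilibrium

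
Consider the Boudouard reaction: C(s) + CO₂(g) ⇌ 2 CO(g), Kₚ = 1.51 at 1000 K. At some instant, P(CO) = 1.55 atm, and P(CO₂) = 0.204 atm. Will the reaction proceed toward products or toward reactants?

(C is a pure solid — omitted from Qₚ.)
Qₚ = P(CO)² / P(CO₂) = (1.55)² / (0.204) = 11.8
Qₚ = 11.8 > Kₚ = 1.51, so the reverse reaction proceeds.

toward reactants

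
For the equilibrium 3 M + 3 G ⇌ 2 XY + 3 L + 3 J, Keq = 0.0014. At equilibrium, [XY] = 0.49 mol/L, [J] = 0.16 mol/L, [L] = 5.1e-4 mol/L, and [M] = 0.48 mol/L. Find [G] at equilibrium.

[G] = 9.4e-4 mol/L

At equilibrium, Keq = [XY]²·[L]³·[J]³ / ([M]³·[G]³) = 0.0014.
(0.49)²·(5.1e-4)³·(0.16)³ / ((0.48)³·([G])³) = 0.0014
[G]³ = 8.43e-10 ⇒ [G] = 9.4e-4 mol/L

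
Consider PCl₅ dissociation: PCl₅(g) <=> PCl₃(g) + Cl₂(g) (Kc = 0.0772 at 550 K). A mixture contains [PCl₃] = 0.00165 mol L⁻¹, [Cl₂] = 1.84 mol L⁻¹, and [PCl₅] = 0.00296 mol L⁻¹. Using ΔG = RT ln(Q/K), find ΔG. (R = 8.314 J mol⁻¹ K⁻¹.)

Qc = [PCl₃]·[Cl₂] / [PCl₅] = (0.00165)·(1.84) / (0.00296) = 1.03
ΔG = RT ln(Qc/Kc) = (8.314 J mol⁻¹ K⁻¹)(550 K) × ln(1.03/0.0772)
   = (4.573 kJ/mol)(2.591) = 11.8 kJ/mol
ΔG > 0, so the forward reaction is non-spontaneous (proceeds in reverse).

ΔG = 11.8 kJ/mol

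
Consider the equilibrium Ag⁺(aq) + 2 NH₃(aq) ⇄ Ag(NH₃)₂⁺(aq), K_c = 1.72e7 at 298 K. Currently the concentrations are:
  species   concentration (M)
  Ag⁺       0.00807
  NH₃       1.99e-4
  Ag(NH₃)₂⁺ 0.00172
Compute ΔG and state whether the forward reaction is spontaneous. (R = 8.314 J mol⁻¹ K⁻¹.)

ΔG = -2.88 kJ/mol; the forward reaction is spontaneous

Q_c = [Ag(NH₃)₂⁺] / ([Ag⁺]·[NH₃]²) = (0.00172) / ((0.00807)·(1.99e-4)²) = 5.38e6
ΔG = RT ln(Q_c/K_c) = (8.314 J mol⁻¹ K⁻¹)(298 K) × ln(5.38e6/1.72e7)
   = (2.478 kJ/mol)(-1.162) = -2.88 kJ/mol
ΔG < 0, so the forward reaction is spontaneous (proceeds forward).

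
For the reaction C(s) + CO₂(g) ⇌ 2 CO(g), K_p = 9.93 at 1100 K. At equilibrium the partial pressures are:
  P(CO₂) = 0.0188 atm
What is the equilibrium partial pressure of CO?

P(CO) = 0.432 atm

(C is a pure solid — omitted from K_p.)
At equilibrium, K_p = P(CO)² / P(CO₂) = 9.93.
(P(CO))² / (0.0188) = 9.93
P(CO)² = 0.187 ⇒ P(CO) = 0.432 atm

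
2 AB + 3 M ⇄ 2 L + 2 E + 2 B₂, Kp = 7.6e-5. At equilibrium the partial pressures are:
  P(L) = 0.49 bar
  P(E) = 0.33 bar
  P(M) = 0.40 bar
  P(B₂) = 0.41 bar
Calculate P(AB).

P(AB) = 30 bar

At equilibrium, Kp = P(L)²·P(E)²·P(B₂)² / (P(AB)²·P(M)³) = 7.6e-5.
(0.49)²·(0.33)²·(0.41)² / ((P(AB))²·(0.40)³) = 7.6e-5
P(AB)² = 904 ⇒ P(AB) = 30 bar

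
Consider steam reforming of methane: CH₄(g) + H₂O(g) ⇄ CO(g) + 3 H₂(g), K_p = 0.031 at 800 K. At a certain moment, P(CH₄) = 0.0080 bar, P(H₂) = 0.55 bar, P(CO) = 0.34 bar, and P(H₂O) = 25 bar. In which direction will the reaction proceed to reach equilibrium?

to the left

Q_p = P(CO)·P(H₂)³ / (P(CH₄)·P(H₂O)) = (0.34)·(0.55)³ / ((0.0080)·(25)) = 0.28
Q_p = 0.28 > K_p = 0.031, so the reverse reaction proceeds.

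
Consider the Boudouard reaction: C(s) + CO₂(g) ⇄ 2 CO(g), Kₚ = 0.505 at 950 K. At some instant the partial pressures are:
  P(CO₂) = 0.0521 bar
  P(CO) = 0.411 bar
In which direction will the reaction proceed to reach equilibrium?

(C is a pure solid — omitted from Qₚ.)
Qₚ = P(CO)² / P(CO₂) = (0.411)² / (0.0521) = 3.24
Qₚ = 3.24 > Kₚ = 0.505, so the reverse reaction proceeds.

reverse (toward reactants)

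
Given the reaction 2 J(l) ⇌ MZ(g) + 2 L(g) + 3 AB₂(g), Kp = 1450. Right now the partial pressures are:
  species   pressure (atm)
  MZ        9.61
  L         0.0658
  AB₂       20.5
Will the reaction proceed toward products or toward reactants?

forward (toward products)

(J is a pure liquid — omitted from Qp.)
Qp = P(MZ)·P(L)²·P(AB₂)³ = (9.61)·(0.0658)²·(20.5)³ = 358
Qp = 358 < Kp = 1450, so the forward reaction proceeds.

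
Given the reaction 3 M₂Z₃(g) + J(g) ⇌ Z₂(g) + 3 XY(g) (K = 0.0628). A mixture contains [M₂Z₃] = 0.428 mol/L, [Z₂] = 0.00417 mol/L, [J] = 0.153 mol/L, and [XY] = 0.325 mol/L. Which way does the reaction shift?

Q = [Z₂]·[XY]³ / ([M₂Z₃]³·[J]) = (0.00417)·(0.325)³ / ((0.428)³·(0.153)) = 0.0119
Q = 0.0119 < K = 0.0628, so the forward reaction proceeds.

to the right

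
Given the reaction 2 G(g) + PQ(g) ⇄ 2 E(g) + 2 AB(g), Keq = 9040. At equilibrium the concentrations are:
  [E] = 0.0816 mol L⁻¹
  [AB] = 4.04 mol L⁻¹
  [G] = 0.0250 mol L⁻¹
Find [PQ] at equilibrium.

[PQ] = 0.0192 mol L⁻¹

At equilibrium, Keq = [E]²·[AB]² / ([G]²·[PQ]) = 9040.
(0.0816)²·(4.04)² / ((0.0250)²·([PQ])) = 9040
[PQ] = 0.0192 mol L⁻¹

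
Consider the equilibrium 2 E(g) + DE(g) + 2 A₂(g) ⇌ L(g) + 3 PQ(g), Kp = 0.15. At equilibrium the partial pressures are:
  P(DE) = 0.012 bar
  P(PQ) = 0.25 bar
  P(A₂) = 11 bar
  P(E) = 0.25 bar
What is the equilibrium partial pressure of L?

At equilibrium, Kp = P(L)·P(PQ)³ / (P(E)²·P(DE)·P(A₂)²) = 0.15.
(P(L))·(0.25)³ / ((0.25)²·(0.012)·(11)²) = 0.15
P(L) = 0.871 = 0.87 bar

P(L) = 0.87 bar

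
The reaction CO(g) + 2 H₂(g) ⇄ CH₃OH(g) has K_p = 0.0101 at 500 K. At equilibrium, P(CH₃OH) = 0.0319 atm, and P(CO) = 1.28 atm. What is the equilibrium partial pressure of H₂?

P(H₂) = 1.57 atm

At equilibrium, K_p = P(CH₃OH) / (P(CO)·P(H₂)²) = 0.0101.
(0.0319) / ((1.28)·(P(H₂))²) = 0.0101
P(H₂)² = 2.47 ⇒ P(H₂) = 1.57 atm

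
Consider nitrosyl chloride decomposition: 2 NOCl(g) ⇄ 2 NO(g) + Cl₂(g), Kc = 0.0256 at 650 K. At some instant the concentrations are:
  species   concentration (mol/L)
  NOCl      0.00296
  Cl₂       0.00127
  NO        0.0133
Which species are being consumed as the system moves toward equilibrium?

Qc = [NO]²·[Cl₂] / [NOCl]² = (0.0133)²·(0.00127) / (0.00296)² = 0.0256
Qc = 0.0256 = Kc; the system is at equilibrium.

none (at equilibrium)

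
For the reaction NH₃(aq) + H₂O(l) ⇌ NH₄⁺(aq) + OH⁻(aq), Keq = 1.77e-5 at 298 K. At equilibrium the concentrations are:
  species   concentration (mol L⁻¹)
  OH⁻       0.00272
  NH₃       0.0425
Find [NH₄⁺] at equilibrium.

[NH₄⁺] = 2.77e-4 mol L⁻¹

(H₂O is a pure liquid — omitted from Keq.)
At equilibrium, Keq = [NH₄⁺]·[OH⁻] / [NH₃] = 1.77e-5.
([NH₄⁺])·(0.00272) / (0.0425) = 1.77e-5
[NH₄⁺] = 2.77e-4 mol L⁻¹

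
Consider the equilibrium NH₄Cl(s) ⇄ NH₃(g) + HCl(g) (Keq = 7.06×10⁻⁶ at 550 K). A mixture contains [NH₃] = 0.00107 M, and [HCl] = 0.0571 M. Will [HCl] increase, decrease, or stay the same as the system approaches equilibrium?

(NH₄Cl is a pure solid — omitted from Q.)
Q = [NH₃]·[HCl] = (0.00107)·(0.0571) = 6.11×10⁻⁵
Q = 6.11×10⁻⁵ > Keq = 7.06×10⁻⁶: net reverse reaction.
HCl is a product, so it decreases.

decrease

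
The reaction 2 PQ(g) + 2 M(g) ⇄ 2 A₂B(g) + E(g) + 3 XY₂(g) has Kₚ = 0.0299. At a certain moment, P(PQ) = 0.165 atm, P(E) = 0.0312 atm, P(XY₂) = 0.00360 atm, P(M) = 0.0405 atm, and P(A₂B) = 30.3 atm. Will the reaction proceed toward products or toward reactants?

neither direction; the system is at equilibrium

Qₚ = P(A₂B)²·P(E)·P(XY₂)³ / (P(PQ)²·P(M)²) = (30.3)²·(0.0312)·(0.00360)³ / ((0.165)²·(0.0405)²) = 0.0299
Qₚ = 0.0299 = Kₚ, so the system is already at equilibrium.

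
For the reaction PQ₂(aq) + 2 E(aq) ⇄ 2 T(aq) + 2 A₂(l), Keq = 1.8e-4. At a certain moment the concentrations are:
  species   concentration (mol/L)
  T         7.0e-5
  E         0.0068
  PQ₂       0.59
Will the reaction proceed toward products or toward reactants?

(A₂ is a pure liquid — omitted from Q.)
Q = [T]² / ([PQ₂]·[E]²) = (7.0e-5)² / ((0.59)·(0.0068)²) = 1.8e-4
Q = 1.8e-4 = Keq, so the system is already at equilibrium.

no net change (already at equilibrium)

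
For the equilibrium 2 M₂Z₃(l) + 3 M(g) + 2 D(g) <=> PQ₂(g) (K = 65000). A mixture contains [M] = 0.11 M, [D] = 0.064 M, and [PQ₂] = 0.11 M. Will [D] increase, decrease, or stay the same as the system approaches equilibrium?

(M₂Z₃ is a pure liquid — omitted from Q.)
Q = [PQ₂] / ([M]³·[D]²) = (0.11) / ((0.11)³·(0.064)²) = 20000
Q = 20000 < K = 65000: net forward reaction.
D is a reactant, so it decreases.

decrease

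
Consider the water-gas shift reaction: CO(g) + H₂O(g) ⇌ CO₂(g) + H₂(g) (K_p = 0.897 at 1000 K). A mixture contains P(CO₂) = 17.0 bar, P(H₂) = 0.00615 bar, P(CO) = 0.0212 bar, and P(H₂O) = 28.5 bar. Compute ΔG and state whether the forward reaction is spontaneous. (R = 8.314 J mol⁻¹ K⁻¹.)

Q_p = P(CO₂)·P(H₂) / (P(CO)·P(H₂O)) = (17.0)·(0.00615) / ((0.0212)·(28.5)) = 0.173
ΔG = RT ln(Q_p/K_p) = (8.314 J mol⁻¹ K⁻¹)(1000 K) × ln(0.173/0.897)
   = (8.314 kJ/mol)(-1.646) = -13.7 kJ/mol
ΔG < 0, so the forward reaction is spontaneous (proceeds forward).

ΔG = -13.7 kJ/mol; the forward reaction is spontaneous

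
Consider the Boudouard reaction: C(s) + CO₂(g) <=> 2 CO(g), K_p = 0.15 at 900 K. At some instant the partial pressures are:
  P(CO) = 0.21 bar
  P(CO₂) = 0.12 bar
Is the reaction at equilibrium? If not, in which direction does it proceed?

in the reverse direction

(C is a pure solid — omitted from Q_p.)
Q_p = P(CO)² / P(CO₂) = (0.21)² / (0.12) = 0.37
Q_p = 0.37 > K_p = 0.15, so the reverse reaction proceeds.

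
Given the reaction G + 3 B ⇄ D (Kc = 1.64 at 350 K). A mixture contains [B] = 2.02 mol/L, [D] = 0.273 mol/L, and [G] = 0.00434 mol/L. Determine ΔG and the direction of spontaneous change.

ΔG = 4.47 kJ/mol; the forward reaction is non-spontaneous

Qc = [D] / ([G]·[B]³) = (0.273) / ((0.00434)·(2.02)³) = 7.63
ΔG = RT ln(Qc/Kc) = (8.314 J mol⁻¹ K⁻¹)(350 K) × ln(7.63/1.64)
   = (2.910 kJ/mol)(1.537) = 4.47 kJ/mol
ΔG > 0, so the forward reaction is non-spontaneous (proceeds in reverse).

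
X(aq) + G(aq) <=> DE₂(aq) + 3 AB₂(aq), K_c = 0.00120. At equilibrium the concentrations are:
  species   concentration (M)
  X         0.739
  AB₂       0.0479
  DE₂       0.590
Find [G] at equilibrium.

At equilibrium, K_c = [DE₂]·[AB₂]³ / ([X]·[G]) = 0.00120.
(0.590)·(0.0479)³ / ((0.739)·([G])) = 0.00120
[G] = 0.0731 M

[G] = 0.0731 M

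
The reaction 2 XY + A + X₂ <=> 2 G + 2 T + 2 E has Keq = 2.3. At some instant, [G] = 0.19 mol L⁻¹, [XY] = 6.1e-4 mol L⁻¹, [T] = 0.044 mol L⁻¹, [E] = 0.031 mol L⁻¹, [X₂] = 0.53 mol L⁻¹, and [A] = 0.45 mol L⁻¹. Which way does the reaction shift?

to the right

Q = [G]²·[T]²·[E]² / ([XY]²·[A]·[X₂]) = (0.19)²·(0.044)²·(0.031)² / ((6.1e-4)²·(0.45)·(0.53)) = 0.76
Q = 0.76 < Keq = 2.3, so the forward reaction proceeds.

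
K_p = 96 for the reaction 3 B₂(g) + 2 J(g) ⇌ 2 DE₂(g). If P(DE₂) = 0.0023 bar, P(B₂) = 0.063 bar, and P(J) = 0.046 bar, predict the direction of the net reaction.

forward (toward products)

Q_p = P(DE₂)² / (P(B₂)³·P(J)²) = (0.0023)² / ((0.063)³·(0.046)²) = 10
Q_p = 10 < K_p = 96, so the forward reaction proceeds.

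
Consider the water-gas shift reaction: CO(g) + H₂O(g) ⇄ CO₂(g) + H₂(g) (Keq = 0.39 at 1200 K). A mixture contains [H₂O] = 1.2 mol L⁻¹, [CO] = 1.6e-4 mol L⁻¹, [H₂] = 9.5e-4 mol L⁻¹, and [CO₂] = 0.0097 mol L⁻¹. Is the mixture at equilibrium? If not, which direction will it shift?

no; Q < K, reaction proceeds forward

Q = [CO₂]·[H₂] / ([CO]·[H₂O]) = (0.0097)·(9.5e-4) / ((1.6e-4)·(1.2)) = 0.048
Q = 0.048 < Keq = 0.39: net forward reaction.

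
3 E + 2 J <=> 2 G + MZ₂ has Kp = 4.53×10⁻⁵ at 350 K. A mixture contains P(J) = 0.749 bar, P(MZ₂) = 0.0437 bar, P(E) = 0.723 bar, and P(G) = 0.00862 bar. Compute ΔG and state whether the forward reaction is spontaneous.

ΔG = -3.16 kJ/mol; the forward reaction is spontaneous

Qp = P(G)²·P(MZ₂) / (P(E)³·P(J)²) = (0.00862)²·(0.0437) / ((0.723)³·(0.749)²) = 1.53×10⁻⁵
ΔG = RT ln(Qp/Kp) = (8.314 J mol⁻¹ K⁻¹)(350 K) × ln(1.53×10⁻⁵/4.53×10⁻⁵)
   = (2.910 kJ/mol)(-1.085) = -3.16 kJ/mol
ΔG < 0, so the forward reaction is spontaneous (proceeds forward).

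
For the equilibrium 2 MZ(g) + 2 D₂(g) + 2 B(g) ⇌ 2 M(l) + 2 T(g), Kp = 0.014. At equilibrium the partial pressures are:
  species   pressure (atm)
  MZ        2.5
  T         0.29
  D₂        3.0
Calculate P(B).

(M is a pure liquid — omitted from Kp.)
At equilibrium, Kp = P(T)² / (P(MZ)²·P(D₂)²·P(B)²) = 0.014.
(0.29)² / ((2.5)²·(3.0)²·(P(B))²) = 0.014
P(B)² = 0.107 ⇒ P(B) = 0.33 atm

P(B) = 0.33 atm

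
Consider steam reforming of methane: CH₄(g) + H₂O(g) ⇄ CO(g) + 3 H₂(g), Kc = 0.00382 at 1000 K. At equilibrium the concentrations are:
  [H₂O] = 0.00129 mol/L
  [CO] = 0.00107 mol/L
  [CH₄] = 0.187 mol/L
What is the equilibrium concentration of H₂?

[H₂] = 0.0951 mol/L

At equilibrium, Kc = [CO]·[H₂]³ / ([CH₄]·[H₂O]) = 0.00382.
(0.00107)·([H₂])³ / ((0.187)·(0.00129)) = 0.00382
[H₂]³ = 8.61×10⁻⁴ ⇒ [H₂] = 0.0951 mol/L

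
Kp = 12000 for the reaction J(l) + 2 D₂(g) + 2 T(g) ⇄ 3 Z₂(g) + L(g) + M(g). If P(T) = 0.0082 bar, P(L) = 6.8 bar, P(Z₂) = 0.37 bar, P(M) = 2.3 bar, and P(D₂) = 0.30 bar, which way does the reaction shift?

(J is a pure liquid — omitted from Qp.)
Qp = P(Z₂)³·P(L)·P(M) / (P(D₂)²·P(T)²) = (0.37)³·(6.8)·(2.3) / ((0.30)²·(0.0082)²) = 1.3e5
Qp = 1.3e5 > Kp = 12000, so the reverse reaction proceeds.

to the left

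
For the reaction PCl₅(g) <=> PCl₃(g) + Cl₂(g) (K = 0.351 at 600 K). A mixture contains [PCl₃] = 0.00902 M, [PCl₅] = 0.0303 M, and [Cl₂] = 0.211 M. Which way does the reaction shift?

Q = [PCl₃]·[Cl₂] / [PCl₅] = (0.00902)·(0.211) / (0.0303) = 0.0628
Q = 0.0628 < K = 0.351, so the forward reaction proceeds.

to the right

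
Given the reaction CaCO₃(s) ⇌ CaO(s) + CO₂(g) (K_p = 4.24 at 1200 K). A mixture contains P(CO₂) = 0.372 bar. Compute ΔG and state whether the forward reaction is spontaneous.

ΔG = -24.3 kJ/mol; the forward reaction is spontaneous

(CaCO₃, CaO are pure solids — omitted from Q_p.)
Q_p = P(CO₂) = 0.372
ΔG = RT ln(Q_p/K_p) = (8.314 J mol⁻¹ K⁻¹)(1200 K) × ln(0.372/4.24)
   = (9.977 kJ/mol)(-2.433) = -24.3 kJ/mol
ΔG < 0, so the forward reaction is spontaneous (proceeds forward).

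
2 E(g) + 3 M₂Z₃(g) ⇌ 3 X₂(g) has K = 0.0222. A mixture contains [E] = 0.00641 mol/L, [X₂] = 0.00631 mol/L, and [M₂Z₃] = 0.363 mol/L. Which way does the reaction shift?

toward reactants

Q = [X₂]³ / ([E]²·[M₂Z₃]³) = (0.00631)³ / ((0.00641)²·(0.363)³) = 0.128
Q = 0.128 > K = 0.0222, so the reverse reaction proceeds.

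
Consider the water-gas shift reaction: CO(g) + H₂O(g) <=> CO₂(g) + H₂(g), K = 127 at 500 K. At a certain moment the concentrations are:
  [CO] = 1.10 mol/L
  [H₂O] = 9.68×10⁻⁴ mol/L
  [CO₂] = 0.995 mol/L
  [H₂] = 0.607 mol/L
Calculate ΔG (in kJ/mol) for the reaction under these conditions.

ΔG = 6.22 kJ/mol

Q = [CO₂]·[H₂] / ([CO]·[H₂O]) = (0.995)·(0.607) / ((1.10)·(9.68×10⁻⁴)) = 567
ΔG = RT ln(Q/K) = (8.314 J mol⁻¹ K⁻¹)(500 K) × ln(567/127)
   = (4.157 kJ/mol)(1.496) = 6.22 kJ/mol
ΔG > 0, so the forward reaction is non-spontaneous (proceeds in reverse).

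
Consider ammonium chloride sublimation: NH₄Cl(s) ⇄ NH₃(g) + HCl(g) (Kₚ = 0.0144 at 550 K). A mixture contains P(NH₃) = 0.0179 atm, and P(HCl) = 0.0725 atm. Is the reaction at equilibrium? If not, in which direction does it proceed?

to the right

(NH₄Cl is a pure solid — omitted from Qₚ.)
Qₚ = P(NH₃)·P(HCl) = (0.0179)·(0.0725) = 0.00130
Qₚ = 0.00130 < Kₚ = 0.0144, so the forward reaction proceeds.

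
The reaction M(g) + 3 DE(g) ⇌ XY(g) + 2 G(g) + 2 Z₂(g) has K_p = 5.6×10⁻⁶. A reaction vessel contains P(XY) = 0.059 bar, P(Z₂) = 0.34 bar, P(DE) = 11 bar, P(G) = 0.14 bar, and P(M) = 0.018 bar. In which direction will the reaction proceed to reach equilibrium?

Q_p = P(XY)·P(G)²·P(Z₂)² / (P(M)·P(DE)³) = (0.059)·(0.14)²·(0.34)² / ((0.018)·(11)³) = 5.6×10⁻⁶
Q_p = 5.6×10⁻⁶ = K_p, so the system is already at equilibrium.

at equilibrium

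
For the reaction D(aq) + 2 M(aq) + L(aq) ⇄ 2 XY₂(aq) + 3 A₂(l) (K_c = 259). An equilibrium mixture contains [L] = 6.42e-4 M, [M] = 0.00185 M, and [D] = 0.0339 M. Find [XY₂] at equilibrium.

[XY₂] = 1.39e-4 M

(A₂ is a pure liquid — omitted from K_c.)
At equilibrium, K_c = [XY₂]² / ([D]·[M]²·[L]) = 259.
([XY₂])² / ((0.0339)·(0.00185)²·(6.42e-4)) = 259
[XY₂]² = 1.93e-8 ⇒ [XY₂] = 1.39e-4 M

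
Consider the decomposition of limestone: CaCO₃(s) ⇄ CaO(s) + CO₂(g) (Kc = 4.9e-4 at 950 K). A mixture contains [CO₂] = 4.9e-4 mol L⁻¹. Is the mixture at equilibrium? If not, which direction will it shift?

(CaCO₃, CaO are pure solids — omitted from Qc.)
Qc = [CO₂] = 4.9e-4
Qc = 4.9e-4 = Kc; the system is at equilibrium.

yes, at equilibrium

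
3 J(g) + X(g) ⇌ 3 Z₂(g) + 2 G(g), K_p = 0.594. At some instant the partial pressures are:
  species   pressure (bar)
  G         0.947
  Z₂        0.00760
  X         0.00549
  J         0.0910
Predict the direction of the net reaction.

to the right

Q_p = P(Z₂)³·P(G)² / (P(J)³·P(X)) = (0.00760)³·(0.947)² / ((0.0910)³·(0.00549)) = 0.0952
Q_p = 0.0952 < K_p = 0.594, so the forward reaction proceeds.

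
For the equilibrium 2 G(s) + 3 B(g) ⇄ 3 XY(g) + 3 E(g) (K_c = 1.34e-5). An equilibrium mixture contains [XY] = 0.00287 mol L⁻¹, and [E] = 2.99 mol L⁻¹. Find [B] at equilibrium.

[B] = 0.361 mol L⁻¹

(G is a pure solid — omitted from K_c.)
At equilibrium, K_c = [XY]³·[E]³ / [B]³ = 1.34e-5.
(0.00287)³·(2.99)³ / ([B])³ = 1.34e-5
[B]³ = 0.0472 ⇒ [B] = 0.361 mol L⁻¹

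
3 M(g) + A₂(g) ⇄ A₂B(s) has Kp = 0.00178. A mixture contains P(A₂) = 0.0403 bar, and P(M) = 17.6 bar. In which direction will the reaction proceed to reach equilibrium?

in the reverse direction

(A₂B is a pure solid — omitted from Qp.)
Qp = 1 / (P(M)³·P(A₂)) = 1 / ((17.6)³·(0.0403)) = 0.00455
Qp = 0.00455 > Kp = 0.00178, so the reverse reaction proceeds.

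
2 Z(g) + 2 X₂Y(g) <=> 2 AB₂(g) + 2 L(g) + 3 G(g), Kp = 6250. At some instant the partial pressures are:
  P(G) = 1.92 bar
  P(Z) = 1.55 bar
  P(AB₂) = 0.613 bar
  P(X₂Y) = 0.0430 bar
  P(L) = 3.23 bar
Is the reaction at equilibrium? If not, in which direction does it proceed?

Qp = P(AB₂)²·P(L)²·P(G)³ / (P(Z)²·P(X₂Y)²) = (0.613)²·(3.23)²·(1.92)³ / ((1.55)²·(0.0430)²) = 6250
Qp = 6250 = Kp, so the system is already at equilibrium.

neither direction; the system is at equilibrium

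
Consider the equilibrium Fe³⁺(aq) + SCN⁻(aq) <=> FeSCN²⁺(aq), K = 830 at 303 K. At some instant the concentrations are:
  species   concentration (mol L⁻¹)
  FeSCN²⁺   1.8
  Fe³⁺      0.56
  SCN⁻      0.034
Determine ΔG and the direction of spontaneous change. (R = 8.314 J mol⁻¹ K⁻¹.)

ΔG = -5.47 kJ/mol; the forward reaction is spontaneous

Q = [FeSCN²⁺] / ([Fe³⁺]·[SCN⁻]) = (1.8) / ((0.56)·(0.034)) = 94.5
ΔG = RT ln(Q/K) = (8.314 J mol⁻¹ K⁻¹)(303 K) × ln(94.5/830)
   = (2.519 kJ/mol)(-2.173) = -5.47 kJ/mol
ΔG < 0, so the forward reaction is spontaneous (proceeds forward).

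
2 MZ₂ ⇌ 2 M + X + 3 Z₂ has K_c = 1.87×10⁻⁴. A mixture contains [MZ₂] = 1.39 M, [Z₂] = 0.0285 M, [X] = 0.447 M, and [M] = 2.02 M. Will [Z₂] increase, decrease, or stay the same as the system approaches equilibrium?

Q_c = [M]²·[X]·[Z₂]³ / [MZ₂]² = (2.02)²·(0.447)·(0.0285)³ / (1.39)² = 2.19×10⁻⁵
Q_c = 2.19×10⁻⁵ < K_c = 1.87×10⁻⁴: net forward reaction.
Z₂ is a product, so it increases.

increase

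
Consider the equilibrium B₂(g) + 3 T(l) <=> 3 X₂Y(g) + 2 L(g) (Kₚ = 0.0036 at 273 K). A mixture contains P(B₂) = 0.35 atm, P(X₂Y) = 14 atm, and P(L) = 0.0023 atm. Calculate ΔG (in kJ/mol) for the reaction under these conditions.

(T is a pure liquid — omitted from Qₚ.)
Qₚ = P(X₂Y)³·P(L)² / P(B₂) = (14)³·(0.0023)² / (0.35) = 0.0415
ΔG = RT ln(Qₚ/Kₚ) = (8.314 J mol⁻¹ K⁻¹)(273 K) × ln(0.0415/0.0036)
   = (2.270 kJ/mol)(2.445) = 5.55 kJ/mol
ΔG > 0, so the forward reaction is non-spontaneous (proceeds in reverse).

ΔG = 5.55 kJ/mol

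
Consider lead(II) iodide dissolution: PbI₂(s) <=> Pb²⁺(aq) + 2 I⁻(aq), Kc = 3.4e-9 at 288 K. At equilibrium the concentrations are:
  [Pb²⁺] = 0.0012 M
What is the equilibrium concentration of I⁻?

[I⁻] = 0.0017 M

(PbI₂ is a pure solid — omitted from Kc.)
At equilibrium, Kc = [Pb²⁺]·[I⁻]² = 3.4e-9.
(0.0012)·([I⁻])² = 3.4e-9
[I⁻]² = 2.83e-6 ⇒ [I⁻] = 0.0017 M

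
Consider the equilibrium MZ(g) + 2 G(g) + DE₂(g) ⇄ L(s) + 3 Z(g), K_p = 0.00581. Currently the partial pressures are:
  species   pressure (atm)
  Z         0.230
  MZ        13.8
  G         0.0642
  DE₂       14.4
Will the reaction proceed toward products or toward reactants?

(L is a pure solid — omitted from Q_p.)
Q_p = P(Z)³ / (P(MZ)·P(G)²·P(DE₂)) = (0.230)³ / ((13.8)·(0.0642)²·(14.4)) = 0.0149
Q_p = 0.0149 > K_p = 0.00581, so the reverse reaction proceeds.

in the reverse direction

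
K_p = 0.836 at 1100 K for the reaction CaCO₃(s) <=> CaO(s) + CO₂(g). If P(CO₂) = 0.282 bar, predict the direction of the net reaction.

(CaCO₃, CaO are pure solids — omitted from Q_p.)
Q_p = P(CO₂) = 0.282
Q_p = 0.282 < K_p = 0.836, so the forward reaction proceeds.

in the forward direction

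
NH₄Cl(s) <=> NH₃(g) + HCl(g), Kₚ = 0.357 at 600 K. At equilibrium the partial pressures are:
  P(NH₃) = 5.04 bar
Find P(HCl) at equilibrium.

(NH₄Cl is a pure solid — omitted from Kₚ.)
At equilibrium, Kₚ = P(NH₃)·P(HCl) = 0.357.
(5.04)·(P(HCl)) = 0.357
P(HCl) = 0.0708 bar

P(HCl) = 0.0708 bar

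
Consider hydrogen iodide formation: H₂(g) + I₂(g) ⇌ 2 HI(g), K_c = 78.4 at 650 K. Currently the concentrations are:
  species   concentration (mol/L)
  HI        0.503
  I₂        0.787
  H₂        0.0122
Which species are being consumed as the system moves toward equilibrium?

H₂, I₂ (reactants)

Q_c = [HI]² / ([H₂]·[I₂]) = (0.503)² / ((0.0122)·(0.787)) = 26.4
Q_c = 26.4 < K_c = 78.4: net forward reaction.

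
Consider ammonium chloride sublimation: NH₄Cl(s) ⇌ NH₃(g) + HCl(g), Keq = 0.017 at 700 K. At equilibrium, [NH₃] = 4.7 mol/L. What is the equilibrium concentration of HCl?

[HCl] = 0.0036 mol/L

(NH₄Cl is a pure solid — omitted from Keq.)
At equilibrium, Keq = [NH₃]·[HCl] = 0.017.
(4.7)·([HCl]) = 0.017
[HCl] = 0.00362 = 0.0036 mol/L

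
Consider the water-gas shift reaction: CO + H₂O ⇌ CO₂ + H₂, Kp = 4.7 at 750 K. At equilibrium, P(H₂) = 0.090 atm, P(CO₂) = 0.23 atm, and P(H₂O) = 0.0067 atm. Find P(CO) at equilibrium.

P(CO) = 0.66 atm

At equilibrium, Kp = P(CO₂)·P(H₂) / (P(CO)·P(H₂O)) = 4.7.
(0.23)·(0.090) / ((P(CO))·(0.0067)) = 4.7
P(CO) = 0.657 = 0.66 atm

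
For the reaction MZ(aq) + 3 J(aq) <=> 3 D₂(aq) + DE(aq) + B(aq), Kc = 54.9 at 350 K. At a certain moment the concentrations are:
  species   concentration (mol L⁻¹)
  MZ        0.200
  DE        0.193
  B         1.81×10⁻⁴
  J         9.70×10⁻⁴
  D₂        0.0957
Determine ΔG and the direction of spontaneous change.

ΔG = 3.25 kJ/mol; the forward reaction is non-spontaneous

Qc = [D₂]³·[DE]·[B] / ([MZ]·[J]³) = (0.0957)³·(0.193)·(1.81×10⁻⁴) / ((0.200)·(9.70×10⁻⁴)³) = 168
ΔG = RT ln(Qc/Kc) = (8.314 J mol⁻¹ K⁻¹)(350 K) × ln(168/54.9)
   = (2.910 kJ/mol)(1.118) = 3.25 kJ/mol
ΔG > 0, so the forward reaction is non-spontaneous (proceeds in reverse).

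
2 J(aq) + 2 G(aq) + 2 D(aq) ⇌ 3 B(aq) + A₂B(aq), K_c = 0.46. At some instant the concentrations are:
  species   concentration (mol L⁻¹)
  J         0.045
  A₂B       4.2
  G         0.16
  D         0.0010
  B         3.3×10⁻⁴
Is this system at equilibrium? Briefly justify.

Q_c = [B]³·[A₂B] / ([J]²·[G]²·[D]²) = (3.3×10⁻⁴)³·(4.2) / ((0.045)²·(0.16)²·(0.0010)²) = 2.9
Q_c = 2.9 > K_c = 0.46: net reverse reaction.

no; Q > K, reaction proceeds in reverse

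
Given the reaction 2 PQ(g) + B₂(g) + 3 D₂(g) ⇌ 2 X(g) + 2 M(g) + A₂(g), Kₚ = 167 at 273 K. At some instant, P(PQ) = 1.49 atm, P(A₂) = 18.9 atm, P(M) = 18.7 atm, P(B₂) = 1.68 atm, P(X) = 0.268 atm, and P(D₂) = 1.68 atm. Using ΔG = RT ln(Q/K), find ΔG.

ΔG = -4.15 kJ/mol

Qₚ = P(X)²·P(M)²·P(A₂) / (P(PQ)²·P(B₂)·P(D₂)³) = (0.268)²·(18.7)²·(18.9) / ((1.49)²·(1.68)·(1.68)³) = 26.8
ΔG = RT ln(Qₚ/Kₚ) = (8.314 J mol⁻¹ K⁻¹)(273 K) × ln(26.8/167)
   = (2.270 kJ/mol)(-1.830) = -4.15 kJ/mol
ΔG < 0, so the forward reaction is spontaneous (proceeds forward).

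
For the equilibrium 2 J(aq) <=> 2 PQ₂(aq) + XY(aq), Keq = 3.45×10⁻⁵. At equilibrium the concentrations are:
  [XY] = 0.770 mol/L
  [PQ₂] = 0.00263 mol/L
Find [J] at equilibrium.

At equilibrium, Keq = [PQ₂]²·[XY] / [J]² = 3.45×10⁻⁵.
(0.00263)²·(0.770) / ([J])² = 3.45×10⁻⁵
[J]² = 0.154 ⇒ [J] = 0.393 mol/L

[J] = 0.393 mol/L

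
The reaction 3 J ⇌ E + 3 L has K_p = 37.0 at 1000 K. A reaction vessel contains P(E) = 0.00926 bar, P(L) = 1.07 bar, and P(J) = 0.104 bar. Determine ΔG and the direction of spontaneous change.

Q_p = P(E)·P(L)³ / P(J)³ = (0.00926)·(1.07)³ / (0.104)³ = 10.1
ΔG = RT ln(Q_p/K_p) = (8.314 J mol⁻¹ K⁻¹)(1000 K) × ln(10.1/37.0)
   = (8.314 kJ/mol)(-1.298) = -10.8 kJ/mol
ΔG < 0, so the forward reaction is spontaneous (proceeds forward).

ΔG = -10.8 kJ/mol; the forward reaction is spontaneous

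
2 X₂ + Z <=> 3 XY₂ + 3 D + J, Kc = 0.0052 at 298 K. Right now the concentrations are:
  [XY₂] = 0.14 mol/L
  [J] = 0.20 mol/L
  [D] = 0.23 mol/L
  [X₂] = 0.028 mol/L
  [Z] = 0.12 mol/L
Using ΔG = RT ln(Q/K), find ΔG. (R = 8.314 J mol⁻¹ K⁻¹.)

Qc = [XY₂]³·[D]³·[J] / ([X₂]²·[Z]) = (0.14)³·(0.23)³·(0.20) / ((0.028)²·(0.12)) = 0.0710
ΔG = RT ln(Qc/Kc) = (8.314 J mol⁻¹ K⁻¹)(298 K) × ln(0.0710/0.0052)
   = (2.478 kJ/mol)(2.614) = 6.48 kJ/mol
ΔG > 0, so the forward reaction is non-spontaneous (proceeds in reverse).

ΔG = 6.48 kJ/mol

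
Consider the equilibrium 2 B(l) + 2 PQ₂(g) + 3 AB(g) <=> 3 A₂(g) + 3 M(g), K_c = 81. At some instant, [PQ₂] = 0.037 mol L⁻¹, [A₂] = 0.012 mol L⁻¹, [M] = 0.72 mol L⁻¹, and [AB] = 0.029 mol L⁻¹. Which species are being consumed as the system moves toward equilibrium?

(B is a pure liquid — omitted from Q_c.)
Q_c = [A₂]³·[M]³ / ([PQ₂]²·[AB]³) = (0.012)³·(0.72)³ / ((0.037)²·(0.029)³) = 19
Q_c = 19 < K_c = 81: net forward reaction.

B, PQ₂, AB (reactants)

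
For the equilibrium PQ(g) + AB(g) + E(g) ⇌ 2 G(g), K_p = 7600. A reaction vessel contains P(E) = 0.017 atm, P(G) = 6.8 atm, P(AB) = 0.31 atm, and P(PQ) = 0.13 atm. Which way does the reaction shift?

reverse (toward reactants)

Q_p = P(G)² / (P(PQ)·P(AB)·P(E)) = (6.8)² / ((0.13)·(0.31)·(0.017)) = 67000
Q_p = 67000 > K_p = 7600, so the reverse reaction proceeds.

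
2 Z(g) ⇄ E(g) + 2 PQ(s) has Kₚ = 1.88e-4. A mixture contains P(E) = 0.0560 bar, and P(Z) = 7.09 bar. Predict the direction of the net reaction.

reverse (toward reactants)

(PQ is a pure solid — omitted from Qₚ.)
Qₚ = P(E) / P(Z)² = (0.0560) / (7.09)² = 0.00111
Qₚ = 0.00111 > Kₚ = 1.88e-4, so the reverse reaction proceeds.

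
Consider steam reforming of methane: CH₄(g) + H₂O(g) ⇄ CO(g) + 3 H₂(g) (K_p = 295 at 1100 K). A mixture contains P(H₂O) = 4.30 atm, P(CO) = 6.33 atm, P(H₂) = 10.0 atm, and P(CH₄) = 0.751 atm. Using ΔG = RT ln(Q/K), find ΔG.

Q_p = P(CO)·P(H₂)³ / (P(CH₄)·P(H₂O)) = (6.33)·(10.0)³ / ((0.751)·(4.30)) = 1960
ΔG = RT ln(Q_p/K_p) = (8.314 J mol⁻¹ K⁻¹)(1100 K) × ln(1960/295)
   = (9.145 kJ/mol)(1.894) = 17.3 kJ/mol
ΔG > 0, so the forward reaction is non-spontaneous (proceeds in reverse).

ΔG = 17.3 kJ/mol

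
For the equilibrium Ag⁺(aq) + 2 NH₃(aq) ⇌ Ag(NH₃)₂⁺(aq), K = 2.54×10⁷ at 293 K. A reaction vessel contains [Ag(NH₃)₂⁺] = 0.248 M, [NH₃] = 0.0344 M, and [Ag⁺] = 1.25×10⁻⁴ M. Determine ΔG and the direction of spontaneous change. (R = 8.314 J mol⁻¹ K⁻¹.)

ΔG = -6.62 kJ/mol; the forward reaction is spontaneous

Q = [Ag(NH₃)₂⁺] / ([Ag⁺]·[NH₃]²) = (0.248) / ((1.25×10⁻⁴)·(0.0344)²) = 1.68×10⁶
ΔG = RT ln(Q/K) = (8.314 J mol⁻¹ K⁻¹)(293 K) × ln(1.68×10⁶/2.54×10⁷)
   = (2.436 kJ/mol)(-2.716) = -6.62 kJ/mol
ΔG < 0, so the forward reaction is spontaneous (proceeds forward).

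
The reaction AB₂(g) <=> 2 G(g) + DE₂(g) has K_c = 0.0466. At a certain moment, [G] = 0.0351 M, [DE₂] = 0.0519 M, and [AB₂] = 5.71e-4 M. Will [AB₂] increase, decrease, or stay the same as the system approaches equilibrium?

Q_c = [G]²·[DE₂] / [AB₂] = (0.0351)²·(0.0519) / (5.71e-4) = 0.112
Q_c = 0.112 > K_c = 0.0466: net reverse reaction.
AB₂ is a reactant, so it increases.

increase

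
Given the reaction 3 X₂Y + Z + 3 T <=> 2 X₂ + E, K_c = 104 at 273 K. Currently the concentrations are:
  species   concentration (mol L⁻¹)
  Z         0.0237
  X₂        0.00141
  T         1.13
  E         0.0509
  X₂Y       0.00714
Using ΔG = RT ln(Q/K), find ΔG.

ΔG = -5.79 kJ/mol

Q_c = [X₂]²·[E] / ([X₂Y]³·[Z]·[T]³) = (0.00141)²·(0.0509) / ((0.00714)³·(0.0237)·(1.13)³) = 8.13
ΔG = RT ln(Q_c/K_c) = (8.314 J mol⁻¹ K⁻¹)(273 K) × ln(8.13/104)
   = (2.270 kJ/mol)(-2.549) = -5.79 kJ/mol
ΔG < 0, so the forward reaction is spontaneous (proceeds forward).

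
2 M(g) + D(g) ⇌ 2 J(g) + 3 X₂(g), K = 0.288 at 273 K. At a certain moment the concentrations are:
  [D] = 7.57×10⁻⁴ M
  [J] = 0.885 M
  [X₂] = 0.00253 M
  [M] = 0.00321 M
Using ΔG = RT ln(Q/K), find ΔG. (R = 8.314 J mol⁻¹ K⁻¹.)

ΔG = 3.93 kJ/mol

Q = [J]²·[X₂]³ / ([M]²·[D]) = (0.885)²·(0.00253)³ / ((0.00321)²·(7.57×10⁻⁴)) = 1.63
ΔG = RT ln(Q/K) = (8.314 J mol⁻¹ K⁻¹)(273 K) × ln(1.63/0.288)
   = (2.270 kJ/mol)(1.733) = 3.93 kJ/mol
ΔG > 0, so the forward reaction is non-spontaneous (proceeds in reverse).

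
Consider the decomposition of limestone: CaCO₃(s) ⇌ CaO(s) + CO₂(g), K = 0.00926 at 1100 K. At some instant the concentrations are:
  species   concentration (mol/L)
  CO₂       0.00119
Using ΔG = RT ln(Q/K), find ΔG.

ΔG = -18.8 kJ/mol

(CaCO₃, CaO are pure solids — omitted from Q.)
Q = [CO₂] = 0.00119
ΔG = RT ln(Q/K) = (8.314 J mol⁻¹ K⁻¹)(1100 K) × ln(0.00119/0.00926)
   = (9.145 kJ/mol)(-2.052) = -18.8 kJ/mol
ΔG < 0, so the forward reaction is spontaneous (proceeds forward).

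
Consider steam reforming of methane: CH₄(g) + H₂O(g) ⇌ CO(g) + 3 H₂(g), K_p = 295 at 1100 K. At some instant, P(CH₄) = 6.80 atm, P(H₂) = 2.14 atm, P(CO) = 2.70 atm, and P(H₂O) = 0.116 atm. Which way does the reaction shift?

forward (toward products)

Q_p = P(CO)·P(H₂)³ / (P(CH₄)·P(H₂O)) = (2.70)·(2.14)³ / ((6.80)·(0.116)) = 33.5
Q_p = 33.5 < K_p = 295, so the forward reaction proceeds.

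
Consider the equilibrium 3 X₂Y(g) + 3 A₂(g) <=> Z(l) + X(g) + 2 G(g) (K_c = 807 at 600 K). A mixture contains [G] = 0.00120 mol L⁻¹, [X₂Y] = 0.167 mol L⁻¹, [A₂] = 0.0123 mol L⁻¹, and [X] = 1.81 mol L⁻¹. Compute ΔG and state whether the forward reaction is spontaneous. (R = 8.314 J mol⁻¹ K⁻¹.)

(Z is a pure liquid — omitted from Q_c.)
Q_c = [X]·[G]² / ([X₂Y]³·[A₂]³) = (1.81)·(0.00120)² / ((0.167)³·(0.0123)³) = 301
ΔG = RT ln(Q_c/K_c) = (8.314 J mol⁻¹ K⁻¹)(600 K) × ln(301/807)
   = (4.988 kJ/mol)(-0.9862) = -4.92 kJ/mol
ΔG < 0, so the forward reaction is spontaneous (proceeds forward).

ΔG = -4.92 kJ/mol; the forward reaction is spontaneous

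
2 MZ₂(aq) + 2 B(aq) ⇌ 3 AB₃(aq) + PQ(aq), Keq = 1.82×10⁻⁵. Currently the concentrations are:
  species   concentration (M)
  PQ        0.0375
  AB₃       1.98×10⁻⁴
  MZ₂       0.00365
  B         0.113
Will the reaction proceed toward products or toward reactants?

Q = [AB₃]³·[PQ] / ([MZ₂]²·[B]²) = (1.98×10⁻⁴)³·(0.0375) / ((0.00365)²·(0.113)²) = 1.71×10⁻⁶
Q = 1.71×10⁻⁶ < Keq = 1.82×10⁻⁵, so the forward reaction proceeds.

toward products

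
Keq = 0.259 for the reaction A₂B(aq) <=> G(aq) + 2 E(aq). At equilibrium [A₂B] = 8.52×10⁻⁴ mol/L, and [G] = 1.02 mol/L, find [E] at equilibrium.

At equilibrium, Keq = [G]·[E]² / [A₂B] = 0.259.
(1.02)·([E])² / (8.52×10⁻⁴) = 0.259
[E]² = 2.16×10⁻⁴ ⇒ [E] = 0.0147 mol/L

[E] = 0.0147 mol/L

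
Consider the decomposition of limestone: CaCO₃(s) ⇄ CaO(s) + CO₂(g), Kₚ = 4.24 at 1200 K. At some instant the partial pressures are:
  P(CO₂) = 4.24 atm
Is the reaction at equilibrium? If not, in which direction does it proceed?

(CaCO₃, CaO are pure solids — omitted from Qₚ.)
Qₚ = P(CO₂) = 4.24
Qₚ = 4.24 = Kₚ, so the system is already at equilibrium.

neither direction; the system is at equilibrium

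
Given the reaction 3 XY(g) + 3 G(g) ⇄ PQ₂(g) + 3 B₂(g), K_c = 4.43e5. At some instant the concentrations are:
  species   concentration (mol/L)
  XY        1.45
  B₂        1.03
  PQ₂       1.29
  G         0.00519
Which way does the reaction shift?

Q_c = [PQ₂]·[B₂]³ / ([XY]³·[G]³) = (1.29)·(1.03)³ / ((1.45)³·(0.00519)³) = 3.31e6
Q_c = 3.31e6 > K_c = 4.43e5, so the reverse reaction proceeds.

reverse (toward reactants)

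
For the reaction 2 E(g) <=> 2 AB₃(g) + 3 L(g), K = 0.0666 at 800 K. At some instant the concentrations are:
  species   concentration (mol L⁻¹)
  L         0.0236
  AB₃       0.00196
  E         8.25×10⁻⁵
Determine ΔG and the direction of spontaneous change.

Q = [AB₃]²·[L]³ / [E]² = (0.00196)²·(0.0236)³ / (8.25×10⁻⁵)² = 0.00742
ΔG = RT ln(Q/K) = (8.314 J mol⁻¹ K⁻¹)(800 K) × ln(0.00742/0.0666)
   = (6.651 kJ/mol)(-2.195) = -14.6 kJ/mol
ΔG < 0, so the forward reaction is spontaneous (proceeds forward).

ΔG = -14.6 kJ/mol; the forward reaction is spontaneous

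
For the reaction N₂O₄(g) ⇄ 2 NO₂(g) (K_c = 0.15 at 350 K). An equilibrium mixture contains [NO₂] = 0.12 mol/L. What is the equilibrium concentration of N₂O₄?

[N₂O₄] = 0.096 mol/L

At equilibrium, K_c = [NO₂]² / [N₂O₄] = 0.15.
(0.12)² / ([N₂O₄]) = 0.15
[N₂O₄] = 0.0960 = 0.096 mol/L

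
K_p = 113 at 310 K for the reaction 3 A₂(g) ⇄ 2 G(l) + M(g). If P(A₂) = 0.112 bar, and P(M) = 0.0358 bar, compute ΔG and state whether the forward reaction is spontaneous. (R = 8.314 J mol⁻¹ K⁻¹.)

ΔG = -3.84 kJ/mol; the forward reaction is spontaneous

(G is a pure liquid — omitted from Q_p.)
Q_p = P(M) / P(A₂)³ = (0.0358) / (0.112)³ = 25.5
ΔG = RT ln(Q_p/K_p) = (8.314 J mol⁻¹ K⁻¹)(310 K) × ln(25.5/113)
   = (2.577 kJ/mol)(-1.489) = -3.84 kJ/mol
ΔG < 0, so the forward reaction is spontaneous (proceeds forward).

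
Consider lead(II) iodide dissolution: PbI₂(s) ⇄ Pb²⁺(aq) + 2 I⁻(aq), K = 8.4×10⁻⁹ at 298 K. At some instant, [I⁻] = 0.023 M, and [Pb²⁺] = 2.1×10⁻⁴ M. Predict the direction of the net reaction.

(PbI₂ is a pure solid — omitted from Q.)
Q = [Pb²⁺]·[I⁻]² = (2.1×10⁻⁴)·(0.023)² = 1.1×10⁻⁷
Q = 1.1×10⁻⁷ > K = 8.4×10⁻⁹, so the reverse reaction proceeds.

reverse (toward reactants)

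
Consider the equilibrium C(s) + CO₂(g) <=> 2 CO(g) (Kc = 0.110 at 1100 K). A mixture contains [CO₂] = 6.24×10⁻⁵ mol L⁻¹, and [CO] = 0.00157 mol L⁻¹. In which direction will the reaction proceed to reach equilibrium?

(C is a pure solid — omitted from Qc.)
Qc = [CO]² / [CO₂] = (0.00157)² / (6.24×10⁻⁵) = 0.0395
Qc = 0.0395 < Kc = 0.110, so the forward reaction proceeds.

in the forward direction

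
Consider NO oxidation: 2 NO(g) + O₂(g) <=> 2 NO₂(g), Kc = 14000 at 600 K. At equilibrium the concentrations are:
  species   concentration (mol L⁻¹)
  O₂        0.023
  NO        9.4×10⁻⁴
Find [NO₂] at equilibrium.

[NO₂] = 0.017 mol L⁻¹

At equilibrium, Kc = [NO₂]² / ([NO]²·[O₂]) = 14000.
([NO₂])² / ((9.4×10⁻⁴)²·(0.023)) = 14000
[NO₂]² = 2.85×10⁻⁴ ⇒ [NO₂] = 0.017 mol L⁻¹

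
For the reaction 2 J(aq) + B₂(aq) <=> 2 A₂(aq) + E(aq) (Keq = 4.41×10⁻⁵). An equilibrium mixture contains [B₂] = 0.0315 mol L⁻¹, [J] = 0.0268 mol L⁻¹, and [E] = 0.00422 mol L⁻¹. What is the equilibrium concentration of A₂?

At equilibrium, Keq = [A₂]²·[E] / ([J]²·[B₂]) = 4.41×10⁻⁵.
([A₂])²·(0.00422) / ((0.0268)²·(0.0315)) = 4.41×10⁻⁵
[A₂]² = 2.36×10⁻⁷ ⇒ [A₂] = 4.86×10⁻⁴ mol L⁻¹

[A₂] = 4.86×10⁻⁴ mol L⁻¹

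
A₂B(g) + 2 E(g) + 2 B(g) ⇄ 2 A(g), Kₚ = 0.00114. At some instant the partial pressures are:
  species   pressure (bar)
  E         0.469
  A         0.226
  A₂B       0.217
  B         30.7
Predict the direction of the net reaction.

neither direction; the system is at equilibrium

Qₚ = P(A)² / (P(A₂B)·P(E)²·P(B)²) = (0.226)² / ((0.217)·(0.469)²·(30.7)²) = 0.00114
Qₚ = 0.00114 = Kₚ, so the system is already at equilibrium.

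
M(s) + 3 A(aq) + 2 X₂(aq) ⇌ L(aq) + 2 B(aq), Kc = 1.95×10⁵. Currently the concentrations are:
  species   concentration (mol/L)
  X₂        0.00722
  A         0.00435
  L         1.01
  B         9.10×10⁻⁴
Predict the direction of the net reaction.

at equilibrium

(M is a pure solid — omitted from Qc.)
Qc = [L]·[B]² / ([A]³·[X₂]²) = (1.01)·(9.10×10⁻⁴)² / ((0.00435)³·(0.00722)²) = 1.95×10⁵
Qc = 1.95×10⁵ = Kc, so the system is already at equilibrium.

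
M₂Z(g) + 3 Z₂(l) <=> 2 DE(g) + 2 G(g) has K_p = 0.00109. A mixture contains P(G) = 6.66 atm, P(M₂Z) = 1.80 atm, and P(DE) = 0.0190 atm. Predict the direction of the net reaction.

to the left

(Z₂ is a pure liquid — omitted from Q_p.)
Q_p = P(DE)²·P(G)² / P(M₂Z) = (0.0190)²·(6.66)² / (1.80) = 0.00890
Q_p = 0.00890 > K_p = 0.00109, so the reverse reaction proceeds.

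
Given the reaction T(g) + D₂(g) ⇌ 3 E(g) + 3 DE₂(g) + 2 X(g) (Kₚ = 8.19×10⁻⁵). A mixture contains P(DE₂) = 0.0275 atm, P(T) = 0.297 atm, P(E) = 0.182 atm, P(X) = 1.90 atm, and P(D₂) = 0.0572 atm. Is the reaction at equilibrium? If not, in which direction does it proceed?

Qₚ = P(E)³·P(DE₂)³·P(X)² / (P(T)·P(D₂)) = (0.182)³·(0.0275)³·(1.90)² / ((0.297)·(0.0572)) = 2.66×10⁻⁵
Qₚ = 2.66×10⁻⁵ < Kₚ = 8.19×10⁻⁵, so the forward reaction proceeds.

to the right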